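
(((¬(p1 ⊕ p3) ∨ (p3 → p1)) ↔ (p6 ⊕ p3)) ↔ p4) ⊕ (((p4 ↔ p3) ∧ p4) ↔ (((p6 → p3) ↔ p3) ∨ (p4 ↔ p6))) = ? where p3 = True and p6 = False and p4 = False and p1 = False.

p1 ⊕ p3 = False ⊕ True = True
¬(p1 ⊕ p3) = ¬True = False
p3 → p1 = True → False = False
¬(p1 ⊕ p3) ∨ (p3 → p1) = False ∨ False = False
p6 ⊕ p3 = False ⊕ True = True
(¬(p1 ⊕ p3) ∨ (p3 → p1)) ↔ (p6 ⊕ p3) = False ↔ True = False
((¬(p1 ⊕ p3) ∨ (p3 → p1)) ↔ (p6 ⊕ p3)) ↔ p4 = False ↔ False = True
p4 ↔ p3 = False ↔ True = False
(p4 ↔ p3) ∧ p4 = False ∧ False = False
p6 → p3 = False → True = True
(p6 → p3) ↔ p3 = True ↔ True = True
p4 ↔ p6 = False ↔ False = True
((p6 → p3) ↔ p3) ∨ (p4 ↔ p6) = True ∨ True = True
((p4 ↔ p3) ∧ p4) ↔ (((p6 → p3) ↔ p3) ∨ (p4 ↔ p6)) = False ↔ True = False
(((¬(p1 ⊕ p3) ∨ (p3 → p1)) ↔ (p6 ⊕ p3)) ↔ p4) ⊕ (((p4 ↔ p3) ∧ p4) ↔ (((p6 → p3) ↔ p3) ∨ (p4 ↔ p6))) = True ⊕ False = True

True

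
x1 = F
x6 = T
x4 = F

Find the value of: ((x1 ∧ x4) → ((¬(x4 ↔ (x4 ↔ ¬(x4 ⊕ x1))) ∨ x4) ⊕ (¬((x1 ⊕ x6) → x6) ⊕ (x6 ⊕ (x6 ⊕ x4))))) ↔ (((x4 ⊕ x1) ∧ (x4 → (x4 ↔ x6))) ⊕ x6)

T

Substituting x1=F, x6=T, x4=F:
x1 ∧ x4 = F ∧ F = F
x4 ⊕ x1 = F ⊕ F = F
¬(x4 ⊕ x1) = ¬F = T
x4 ↔ ¬(x4 ⊕ x1) = F ↔ T = F
x4 ↔ (x4 ↔ ¬(x4 ⊕ x1)) = F ↔ F = T
¬(x4 ↔ (x4 ↔ ¬(x4 ⊕ x1))) = ¬T = F
¬(x4 ↔ (x4 ↔ ¬(x4 ⊕ x1))) ∨ x4 = F ∨ F = F
x1 ⊕ x6 = F ⊕ T = T
(x1 ⊕ x6) → x6 = T → T = T
¬((x1 ⊕ x6) → x6) = ¬T = F
x6 ⊕ x4 = T ⊕ F = T
x6 ⊕ (x6 ⊕ x4) = T ⊕ T = F
¬((x1 ⊕ x6) → x6) ⊕ (x6 ⊕ (x6 ⊕ x4)) = F ⊕ F = F
(¬(x4 ↔ (x4 ↔ ¬(x4 ⊕ x1))) ∨ x4) ⊕ (¬((x1 ⊕ x6) → x6) ⊕ (x6 ⊕ (x6 ⊕ x4))) = F ⊕ F = F
(x1 ∧ x4) → ((¬(x4 ↔ (x4 ↔ ¬(x4 ⊕ x1))) ∨ x4) ⊕ (¬((x1 ⊕ x6) → x6) ⊕ (x6 ⊕ (x6 ⊕ x4)))) = F → F = T
x4 ⊕ x1 = F ⊕ F = F
x4 ↔ x6 = F ↔ T = F
x4 → (x4 ↔ x6) = F → F = T
(x4 ⊕ x1) ∧ (x4 → (x4 ↔ x6)) = F ∧ T = F
((x4 ⊕ x1) ∧ (x4 → (x4 ↔ x6))) ⊕ x6 = F ⊕ T = T
((x1 ∧ x4) → ((¬(x4 ↔ (x4 ↔ ¬(x4 ⊕ x1))) ∨ x4) ⊕ (¬((x1 ⊕ x6) → x6) ⊕ (x6 ⊕ (x6 ⊕ x4))))) ↔ (((x4 ⊕ x1) ∧ (x4 → (x4 ↔ x6))) ⊕ x6) = T ↔ T = T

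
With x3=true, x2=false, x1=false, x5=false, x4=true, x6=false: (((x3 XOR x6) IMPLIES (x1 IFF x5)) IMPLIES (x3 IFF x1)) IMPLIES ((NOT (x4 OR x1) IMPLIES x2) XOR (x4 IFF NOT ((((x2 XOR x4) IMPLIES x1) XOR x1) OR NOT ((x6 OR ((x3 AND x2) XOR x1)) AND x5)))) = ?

Substituting x3=true, x2=false, x1=false, x5=false, x4=true, x6=false:
x3 XOR x6 = true XOR false = true
x1 IFF x5 = false IFF false = true
(x3 XOR x6) IMPLIES (x1 IFF x5) = true IMPLIES true = true
x3 IFF x1 = true IFF false = false
((x3 XOR x6) IMPLIES (x1 IFF x5)) IMPLIES (x3 IFF x1) = true IMPLIES false = false
x4 OR x1 = true OR false = true
NOT (x4 OR x1) = NOT true = false
NOT (x4 OR x1) IMPLIES x2 = false IMPLIES false = true
x2 XOR x4 = false XOR true = true
(x2 XOR x4) IMPLIES x1 = true IMPLIES false = false
((x2 XOR x4) IMPLIES x1) XOR x1 = false XOR false = false
x3 AND x2 = true AND false = false
(x3 AND x2) XOR x1 = false XOR false = false
x6 OR ((x3 AND x2) XOR x1) = false OR false = false
(x6 OR ((x3 AND x2) XOR x1)) AND x5 = false AND false = false
NOT ((x6 OR ((x3 AND x2) XOR x1)) AND x5) = NOT false = true
(((x2 XOR x4) IMPLIES x1) XOR x1) OR NOT ((x6 OR ((x3 AND x2) XOR x1)) AND x5) = false OR true = true
NOT ((((x2 XOR x4) IMPLIES x1) XOR x1) OR NOT ((x6 OR ((x3 AND x2) XOR x1)) AND x5)) = NOT true = false
x4 IFF NOT ((((x2 XOR x4) IMPLIES x1) XOR x1) OR NOT ((x6 OR ((x3 AND x2) XOR x1)) AND x5)) = true IFF false = false
(NOT (x4 OR x1) IMPLIES x2) XOR (x4 IFF NOT ((((x2 XOR x4) IMPLIES x1) XOR x1) OR NOT ((x6 OR ((x3 AND x2) XOR x1)) AND x5))) = true XOR false = true
(((x3 XOR x6) IMPLIES (x1 IFF x5)) IMPLIES (x3 IFF x1)) IMPLIES ((NOT (x4 OR x1) IMPLIES x2) XOR (x4 IFF NOT ((((x2 XOR x4) IMPLIES x1) XOR x1) OR NOT ((x6 OR ((x3 AND x2) XOR x1)) AND x5)))) = false IMPLIES true = true

true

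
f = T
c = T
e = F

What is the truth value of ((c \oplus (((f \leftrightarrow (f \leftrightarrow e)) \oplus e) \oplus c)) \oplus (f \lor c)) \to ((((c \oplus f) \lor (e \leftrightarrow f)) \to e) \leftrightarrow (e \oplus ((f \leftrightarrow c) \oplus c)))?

F

f \leftrightarrow e = T \leftrightarrow F = F
f \leftrightarrow (f \leftrightarrow e) = T \leftrightarrow F = F
(f \leftrightarrow (f \leftrightarrow e)) \oplus e = F \oplus F = F
((f \leftrightarrow (f \leftrightarrow e)) \oplus e) \oplus c = F \oplus T = T
c \oplus (((f \leftrightarrow (f \leftrightarrow e)) \oplus e) \oplus c) = T \oplus T = F
f \lor c = T \lor T = T
(c \oplus (((f \leftrightarrow (f \leftrightarrow e)) \oplus e) \oplus c)) \oplus (f \lor c) = F \oplus T = T
c \oplus f = T \oplus T = F
e \leftrightarrow f = F \leftrightarrow T = F
(c \oplus f) \lor (e \leftrightarrow f) = F \lor F = F
((c \oplus f) \lor (e \leftrightarrow f)) \to e = F \to F = T
f \leftrightarrow c = T \leftrightarrow T = T
(f \leftrightarrow c) \oplus c = T \oplus T = F
e \oplus ((f \leftrightarrow c) \oplus c) = F \oplus F = F
(((c \oplus f) \lor (e \leftrightarrow f)) \to e) \leftrightarrow (e \oplus ((f \leftrightarrow c) \oplus c)) = T \leftrightarrow F = F
((c \oplus (((f \leftrightarrow (f \leftrightarrow e)) \oplus e) \oplus c)) \oplus (f \lor c)) \to ((((c \oplus f) \lor (e \leftrightarrow f)) \to e) \leftrightarrow (e \oplus ((f \leftrightarrow c) \oplus c))) = T \to F = F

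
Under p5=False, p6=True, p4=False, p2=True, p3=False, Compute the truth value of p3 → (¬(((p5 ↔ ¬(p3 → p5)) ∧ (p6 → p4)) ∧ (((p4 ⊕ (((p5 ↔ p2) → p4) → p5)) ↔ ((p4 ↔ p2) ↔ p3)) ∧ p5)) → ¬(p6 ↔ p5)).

p3 → p5 = False → False = True
¬(p3 → p5) = ¬True = False
p5 ↔ ¬(p3 → p5) = False ↔ False = True
p6 → p4 = True → False = False
(p5 ↔ ¬(p3 → p5)) ∧ (p6 → p4) = True ∧ False = False
p5 ↔ p2 = False ↔ True = False
(p5 ↔ p2) → p4 = False → False = True
((p5 ↔ p2) → p4) → p5 = True → False = False
p4 ⊕ (((p5 ↔ p2) → p4) → p5) = False ⊕ False = False
p4 ↔ p2 = False ↔ True = False
(p4 ↔ p2) ↔ p3 = False ↔ False = True
(p4 ⊕ (((p5 ↔ p2) → p4) → p5)) ↔ ((p4 ↔ p2) ↔ p3) = False ↔ True = False
((p4 ⊕ (((p5 ↔ p2) → p4) → p5)) ↔ ((p4 ↔ p2) ↔ p3)) ∧ p5 = False ∧ False = False
((p5 ↔ ¬(p3 → p5)) ∧ (p6 → p4)) ∧ (((p4 ⊕ (((p5 ↔ p2) → p4) → p5)) ↔ ((p4 ↔ p2) ↔ p3)) ∧ p5) = False ∧ False = False
¬(((p5 ↔ ¬(p3 → p5)) ∧ (p6 → p4)) ∧ (((p4 ⊕ (((p5 ↔ p2) → p4) → p5)) ↔ ((p4 ↔ p2) ↔ p3)) ∧ p5)) = ¬False = True
p6 ↔ p5 = True ↔ False = False
¬(p6 ↔ p5) = ¬False = True
¬(((p5 ↔ ¬(p3 → p5)) ∧ (p6 → p4)) ∧ (((p4 ⊕ (((p5 ↔ p2) → p4) → p5)) ↔ ((p4 ↔ p2) ↔ p3)) ∧ p5)) → ¬(p6 ↔ p5) = True → True = True
p3 → (¬(((p5 ↔ ¬(p3 → p5)) ∧ (p6 → p4)) ∧ (((p4 ⊕ (((p5 ↔ p2) → p4) → p5)) ↔ ((p4 ↔ p2) ↔ p3)) ∧ p5)) → ¬(p6 ↔ p5)) = False → True = True

True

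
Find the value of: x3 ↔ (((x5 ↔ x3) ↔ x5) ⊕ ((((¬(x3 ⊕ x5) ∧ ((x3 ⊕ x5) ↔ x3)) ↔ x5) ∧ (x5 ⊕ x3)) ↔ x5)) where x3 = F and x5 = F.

Substituting x3=F, x5=F:
x5 ↔ x3 = F ↔ F = T
(x5 ↔ x3) ↔ x5 = T ↔ F = F
x3 ⊕ x5 = F ⊕ F = F
¬(x3 ⊕ x5) = ¬F = T
x3 ⊕ x5 = F ⊕ F = F
(x3 ⊕ x5) ↔ x3 = F ↔ F = T
¬(x3 ⊕ x5) ∧ ((x3 ⊕ x5) ↔ x3) = T ∧ T = T
(¬(x3 ⊕ x5) ∧ ((x3 ⊕ x5) ↔ x3)) ↔ x5 = T ↔ F = F
x5 ⊕ x3 = F ⊕ F = F
((¬(x3 ⊕ x5) ∧ ((x3 ⊕ x5) ↔ x3)) ↔ x5) ∧ (x5 ⊕ x3) = F ∧ F = F
(((¬(x3 ⊕ x5) ∧ ((x3 ⊕ x5) ↔ x3)) ↔ x5) ∧ (x5 ⊕ x3)) ↔ x5 = F ↔ F = T
((x5 ↔ x3) ↔ x5) ⊕ ((((¬(x3 ⊕ x5) ∧ ((x3 ⊕ x5) ↔ x3)) ↔ x5) ∧ (x5 ⊕ x3)) ↔ x5) = F ⊕ T = T
x3 ↔ (((x5 ↔ x3) ↔ x5) ⊕ ((((¬(x3 ⊕ x5) ∧ ((x3 ⊕ x5) ↔ x3)) ↔ x5) ∧ (x5 ⊕ x3)) ↔ x5)) = F ↔ T = F

F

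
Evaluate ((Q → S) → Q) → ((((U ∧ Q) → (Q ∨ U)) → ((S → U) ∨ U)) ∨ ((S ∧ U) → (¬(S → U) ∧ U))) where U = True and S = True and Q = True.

True

Q → S = True → True = True
(Q → S) → Q = True → True = True
U ∧ Q = True ∧ True = True
Q ∨ U = True ∨ True = True
(U ∧ Q) → (Q ∨ U) = True → True = True
S → U = True → True = True
(S → U) ∨ U = True ∨ True = True
((U ∧ Q) → (Q ∨ U)) → ((S → U) ∨ U) = True → True = True
S ∧ U = True ∧ True = True
S → U = True → True = True
¬(S → U) = ¬True = False
¬(S → U) ∧ U = False ∧ True = False
(S ∧ U) → (¬(S → U) ∧ U) = True → False = False
(((U ∧ Q) → (Q ∨ U)) → ((S → U) ∨ U)) ∨ ((S ∧ U) → (¬(S → U) ∧ U)) = True ∨ False = True
((Q → S) → Q) → ((((U ∧ Q) → (Q ∨ U)) → ((S → U) ∨ U)) ∨ ((S ∧ U) → (¬(S → U) ∧ U))) = True → True = True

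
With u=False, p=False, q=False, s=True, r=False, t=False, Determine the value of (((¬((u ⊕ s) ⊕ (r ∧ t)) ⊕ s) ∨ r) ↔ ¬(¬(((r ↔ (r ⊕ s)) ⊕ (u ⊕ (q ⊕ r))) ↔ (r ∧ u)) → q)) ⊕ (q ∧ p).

False

u ⊕ s = False ⊕ True = True
r ∧ t = False ∧ False = False
(u ⊕ s) ⊕ (r ∧ t) = True ⊕ False = True
¬((u ⊕ s) ⊕ (r ∧ t)) = ¬True = False
¬((u ⊕ s) ⊕ (r ∧ t)) ⊕ s = False ⊕ True = True
(¬((u ⊕ s) ⊕ (r ∧ t)) ⊕ s) ∨ r = True ∨ False = True
r ⊕ s = False ⊕ True = True
r ↔ (r ⊕ s) = False ↔ True = False
q ⊕ r = False ⊕ False = False
u ⊕ (q ⊕ r) = False ⊕ False = False
(r ↔ (r ⊕ s)) ⊕ (u ⊕ (q ⊕ r)) = False ⊕ False = False
r ∧ u = False ∧ False = False
((r ↔ (r ⊕ s)) ⊕ (u ⊕ (q ⊕ r))) ↔ (r ∧ u) = False ↔ False = True
¬(((r ↔ (r ⊕ s)) ⊕ (u ⊕ (q ⊕ r))) ↔ (r ∧ u)) = ¬True = False
¬(((r ↔ (r ⊕ s)) ⊕ (u ⊕ (q ⊕ r))) ↔ (r ∧ u)) → q = False → False = True
¬(¬(((r ↔ (r ⊕ s)) ⊕ (u ⊕ (q ⊕ r))) ↔ (r ∧ u)) → q) = ¬True = False
((¬((u ⊕ s) ⊕ (r ∧ t)) ⊕ s) ∨ r) ↔ ¬(¬(((r ↔ (r ⊕ s)) ⊕ (u ⊕ (q ⊕ r))) ↔ (r ∧ u)) → q) = True ↔ False = False
q ∧ p = False ∧ False = False
(((¬((u ⊕ s) ⊕ (r ∧ t)) ⊕ s) ∨ r) ↔ ¬(¬(((r ↔ (r ⊕ s)) ⊕ (u ⊕ (q ⊕ r))) ↔ (r ∧ u)) → q)) ⊕ (q ∧ p) = False ⊕ False = False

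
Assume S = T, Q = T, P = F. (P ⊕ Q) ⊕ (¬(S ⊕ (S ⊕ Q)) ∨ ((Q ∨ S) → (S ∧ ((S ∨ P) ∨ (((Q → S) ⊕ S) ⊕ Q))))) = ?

F

P ⊕ Q = F ⊕ T = T
S ⊕ Q = T ⊕ T = F
S ⊕ (S ⊕ Q) = T ⊕ F = T
¬(S ⊕ (S ⊕ Q)) = ¬T = F
Q ∨ S = T ∨ T = T
S ∨ P = T ∨ F = T
Q → S = T → T = T
(Q → S) ⊕ S = T ⊕ T = F
((Q → S) ⊕ S) ⊕ Q = F ⊕ T = T
(S ∨ P) ∨ (((Q → S) ⊕ S) ⊕ Q) = T ∨ T = T
S ∧ ((S ∨ P) ∨ (((Q → S) ⊕ S) ⊕ Q)) = T ∧ T = T
(Q ∨ S) → (S ∧ ((S ∨ P) ∨ (((Q → S) ⊕ S) ⊕ Q))) = T → T = T
¬(S ⊕ (S ⊕ Q)) ∨ ((Q ∨ S) → (S ∧ ((S ∨ P) ∨ (((Q → S) ⊕ S) ⊕ Q)))) = F ∨ T = T
(P ⊕ Q) ⊕ (¬(S ⊕ (S ⊕ Q)) ∨ ((Q ∨ S) → (S ∧ ((S ∨ P) ∨ (((Q → S) ⊕ S) ⊕ Q))))) = T ⊕ T = F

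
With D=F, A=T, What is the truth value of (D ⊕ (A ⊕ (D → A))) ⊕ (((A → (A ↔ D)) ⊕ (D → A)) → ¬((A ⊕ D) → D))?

D → A = F → T = T
A ⊕ (D → A) = T ⊕ T = F
D ⊕ (A ⊕ (D → A)) = F ⊕ F = F
A ↔ D = T ↔ F = F
A → (A ↔ D) = T → F = F
D → A = F → T = T
(A → (A ↔ D)) ⊕ (D → A) = F ⊕ T = T
A ⊕ D = T ⊕ F = T
(A ⊕ D) → D = T → F = F
¬((A ⊕ D) → D) = ¬F = T
((A → (A ↔ D)) ⊕ (D → A)) → ¬((A ⊕ D) → D) = T → T = T
(D ⊕ (A ⊕ (D → A))) ⊕ (((A → (A ↔ D)) ⊕ (D → A)) → ¬((A ⊕ D) → D)) = F ⊕ T = T

T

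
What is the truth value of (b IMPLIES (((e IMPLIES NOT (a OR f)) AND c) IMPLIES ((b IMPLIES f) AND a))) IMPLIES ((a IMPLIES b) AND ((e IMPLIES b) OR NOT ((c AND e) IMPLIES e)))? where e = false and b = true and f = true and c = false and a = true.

Substituting e=false, b=true, f=true, c=false, a=true:
a OR f = true OR true = true
NOT (a OR f) = NOT true = false
e IMPLIES NOT (a OR f) = false IMPLIES false = true
(e IMPLIES NOT (a OR f)) AND c = true AND false = false
b IMPLIES f = true IMPLIES true = true
(b IMPLIES f) AND a = true AND true = true
((e IMPLIES NOT (a OR f)) AND c) IMPLIES ((b IMPLIES f) AND a) = false IMPLIES true = true
b IMPLIES (((e IMPLIES NOT (a OR f)) AND c) IMPLIES ((b IMPLIES f) AND a)) = true IMPLIES true = true
a IMPLIES b = true IMPLIES true = true
e IMPLIES b = false IMPLIES true = true
c AND e = false AND false = false
(c AND e) IMPLIES e = false IMPLIES false = true
NOT ((c AND e) IMPLIES e) = NOT true = false
(e IMPLIES b) OR NOT ((c AND e) IMPLIES e) = true OR false = true
(a IMPLIES b) AND ((e IMPLIES b) OR NOT ((c AND e) IMPLIES e)) = true AND true = true
(b IMPLIES (((e IMPLIES NOT (a OR f)) AND c) IMPLIES ((b IMPLIES f) AND a))) IMPLIES ((a IMPLIES b) AND ((e IMPLIES b) OR NOT ((c AND e) IMPLIES e))) = true IMPLIES true = true

true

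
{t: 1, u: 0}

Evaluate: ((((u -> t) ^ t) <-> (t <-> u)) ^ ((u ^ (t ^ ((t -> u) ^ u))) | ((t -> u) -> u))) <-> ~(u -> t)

u -> t = 0 -> 1 = 1
(u -> t) ^ t = 1 ^ 1 = 0
t <-> u = 1 <-> 0 = 0
((u -> t) ^ t) <-> (t <-> u) = 0 <-> 0 = 1
t -> u = 1 -> 0 = 0
(t -> u) ^ u = 0 ^ 0 = 0
t ^ ((t -> u) ^ u) = 1 ^ 0 = 1
u ^ (t ^ ((t -> u) ^ u)) = 0 ^ 1 = 1
t -> u = 1 -> 0 = 0
(t -> u) -> u = 0 -> 0 = 1
(u ^ (t ^ ((t -> u) ^ u))) | ((t -> u) -> u) = 1 | 1 = 1
(((u -> t) ^ t) <-> (t <-> u)) ^ ((u ^ (t ^ ((t -> u) ^ u))) | ((t -> u) -> u)) = 1 ^ 1 = 0
u -> t = 0 -> 1 = 1
~(u -> t) = ~1 = 0
((((u -> t) ^ t) <-> (t <-> u)) ^ ((u ^ (t ^ ((t -> u) ^ u))) | ((t -> u) -> u))) <-> ~(u -> t) = 0 <-> 0 = 1

1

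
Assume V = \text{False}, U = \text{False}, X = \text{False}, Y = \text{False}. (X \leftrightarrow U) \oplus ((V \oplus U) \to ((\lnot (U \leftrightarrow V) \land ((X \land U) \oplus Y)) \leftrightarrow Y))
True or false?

X \leftrightarrow U = \text{False} \leftrightarrow \text{False} = \text{True}
V \oplus U = \text{False} \oplus \text{False} = \text{False}
U \leftrightarrow V = \text{False} \leftrightarrow \text{False} = \text{True}
\lnot (U \leftrightarrow V) = \lnot \text{True} = \text{False}
X \land U = \text{False} \land \text{False} = \text{False}
(X \land U) \oplus Y = \text{False} \oplus \text{False} = \text{False}
\lnot (U \leftrightarrow V) \land ((X \land U) \oplus Y) = \text{False} \land \text{False} = \text{False}
(\lnot (U \leftrightarrow V) \land ((X \land U) \oplus Y)) \leftrightarrow Y = \text{False} \leftrightarrow \text{False} = \text{True}
(V \oplus U) \to ((\lnot (U \leftrightarrow V) \land ((X \land U) \oplus Y)) \leftrightarrow Y) = \text{False} \to \text{True} = \text{True}
(X \leftrightarrow U) \oplus ((V \oplus U) \to ((\lnot (U \leftrightarrow V) \land ((X \land U) \oplus Y)) \leftrightarrow Y)) = \text{True} \oplus \text{True} = \text{False}

\text{False}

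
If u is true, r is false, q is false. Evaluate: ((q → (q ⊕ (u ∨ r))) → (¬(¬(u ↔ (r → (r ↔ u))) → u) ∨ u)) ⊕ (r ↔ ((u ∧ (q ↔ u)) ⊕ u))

True

Substituting u=True, r=False, q=False:
u ∨ r = True ∨ False = True
q ⊕ (u ∨ r) = False ⊕ True = True
q → (q ⊕ (u ∨ r)) = False → True = True
r ↔ u = False ↔ True = False
r → (r ↔ u) = False → False = True
u ↔ (r → (r ↔ u)) = True ↔ True = True
¬(u ↔ (r → (r ↔ u))) = ¬True = False
¬(u ↔ (r → (r ↔ u))) → u = False → True = True
¬(¬(u ↔ (r → (r ↔ u))) → u) = ¬True = False
¬(¬(u ↔ (r → (r ↔ u))) → u) ∨ u = False ∨ True = True
(q → (q ⊕ (u ∨ r))) → (¬(¬(u ↔ (r → (r ↔ u))) → u) ∨ u) = True → True = True
q ↔ u = False ↔ True = False
u ∧ (q ↔ u) = True ∧ False = False
(u ∧ (q ↔ u)) ⊕ u = False ⊕ True = True
r ↔ ((u ∧ (q ↔ u)) ⊕ u) = False ↔ True = False
((q → (q ⊕ (u ∨ r))) → (¬(¬(u ↔ (r → (r ↔ u))) → u) ∨ u)) ⊕ (r ↔ ((u ∧ (q ↔ u)) ⊕ u)) = True ⊕ False = True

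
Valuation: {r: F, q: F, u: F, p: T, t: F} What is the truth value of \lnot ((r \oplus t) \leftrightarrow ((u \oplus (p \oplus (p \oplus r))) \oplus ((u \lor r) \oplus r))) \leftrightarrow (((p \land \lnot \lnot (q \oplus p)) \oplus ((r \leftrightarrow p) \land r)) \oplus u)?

F

r \oplus t = F \oplus F = F
p \oplus r = T \oplus F = T
p \oplus (p \oplus r) = T \oplus T = F
u \oplus (p \oplus (p \oplus r)) = F \oplus F = F
u \lor r = F \lor F = F
(u \lor r) \oplus r = F \oplus F = F
(u \oplus (p \oplus (p \oplus r))) \oplus ((u \lor r) \oplus r) = F \oplus F = F
(r \oplus t) \leftrightarrow ((u \oplus (p \oplus (p \oplus r))) \oplus ((u \lor r) \oplus r)) = F \leftrightarrow F = T
\lnot ((r \oplus t) \leftrightarrow ((u \oplus (p \oplus (p \oplus r))) \oplus ((u \lor r) \oplus r))) = \lnot T = F
q \oplus p = F \oplus T = T
\lnot (q \oplus p) = \lnot T = F
\lnot \lnot (q \oplus p) = \lnot F = T
p \land \lnot \lnot (q \oplus p) = T \land T = T
r \leftrightarrow p = F \leftrightarrow T = F
(r \leftrightarrow p) \land r = F \land F = F
(p \land \lnot \lnot (q \oplus p)) \oplus ((r \leftrightarrow p) \land r) = T \oplus F = T
((p \land \lnot \lnot (q \oplus p)) \oplus ((r \leftrightarrow p) \land r)) \oplus u = T \oplus F = T
\lnot ((r \oplus t) \leftrightarrow ((u \oplus (p \oplus (p \oplus r))) \oplus ((u \lor r) \oplus r))) \leftrightarrow (((p \land \lnot \lnot (q \oplus p)) \oplus ((r \leftrightarrow p) \land r)) \oplus u) = F \leftrightarrow T = F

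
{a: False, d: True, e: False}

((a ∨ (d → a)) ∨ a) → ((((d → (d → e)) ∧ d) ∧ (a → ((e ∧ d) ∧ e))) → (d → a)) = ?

True

d → a = True → False = False
a ∨ (d → a) = False ∨ False = False
(a ∨ (d → a)) ∨ a = False ∨ False = False
d → e = True → False = False
d → (d → e) = True → False = False
(d → (d → e)) ∧ d = False ∧ True = False
e ∧ d = False ∧ True = False
(e ∧ d) ∧ e = False ∧ False = False
a → ((e ∧ d) ∧ e) = False → False = True
((d → (d → e)) ∧ d) ∧ (a → ((e ∧ d) ∧ e)) = False ∧ True = False
d → a = True → False = False
(((d → (d → e)) ∧ d) ∧ (a → ((e ∧ d) ∧ e))) → (d → a) = False → False = True
((a ∨ (d → a)) ∨ a) → ((((d → (d → e)) ∧ d) ∧ (a → ((e ∧ d) ∧ e))) → (d → a)) = False → True = True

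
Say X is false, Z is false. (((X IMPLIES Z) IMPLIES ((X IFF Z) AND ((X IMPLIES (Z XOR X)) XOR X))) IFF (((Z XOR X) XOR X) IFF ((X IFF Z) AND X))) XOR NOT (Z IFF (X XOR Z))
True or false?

T

X IMPLIES Z = F IMPLIES F = T
X IFF Z = F IFF F = T
Z XOR X = F XOR F = F
X IMPLIES (Z XOR X) = F IMPLIES F = T
(X IMPLIES (Z XOR X)) XOR X = T XOR F = T
(X IFF Z) AND ((X IMPLIES (Z XOR X)) XOR X) = T AND T = T
(X IMPLIES Z) IMPLIES ((X IFF Z) AND ((X IMPLIES (Z XOR X)) XOR X)) = T IMPLIES T = T
Z XOR X = F XOR F = F
(Z XOR X) XOR X = F XOR F = F
X IFF Z = F IFF F = T
(X IFF Z) AND X = T AND F = F
((Z XOR X) XOR X) IFF ((X IFF Z) AND X) = F IFF F = T
((X IMPLIES Z) IMPLIES ((X IFF Z) AND ((X IMPLIES (Z XOR X)) XOR X))) IFF (((Z XOR X) XOR X) IFF ((X IFF Z) AND X)) = T IFF T = T
X XOR Z = F XOR F = F
Z IFF (X XOR Z) = F IFF F = T
NOT (Z IFF (X XOR Z)) = NOT T = F
(((X IMPLIES Z) IMPLIES ((X IFF Z) AND ((X IMPLIES (Z XOR X)) XOR X))) IFF (((Z XOR X) XOR X) IFF ((X IFF Z) AND X))) XOR NOT (Z IFF (X XOR Z)) = T XOR F = T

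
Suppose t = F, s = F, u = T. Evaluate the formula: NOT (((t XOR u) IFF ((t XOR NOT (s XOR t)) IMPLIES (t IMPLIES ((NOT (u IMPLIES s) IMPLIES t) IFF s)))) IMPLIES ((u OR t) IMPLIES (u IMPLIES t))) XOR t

t XOR u = F XOR T = T
s XOR t = F XOR F = F
NOT (s XOR t) = NOT F = T
t XOR NOT (s XOR t) = F XOR T = T
u IMPLIES s = T IMPLIES F = F
NOT (u IMPLIES s) = NOT F = T
NOT (u IMPLIES s) IMPLIES t = T IMPLIES F = F
(NOT (u IMPLIES s) IMPLIES t) IFF s = F IFF F = T
t IMPLIES ((NOT (u IMPLIES s) IMPLIES t) IFF s) = F IMPLIES T = T
(t XOR NOT (s XOR t)) IMPLIES (t IMPLIES ((NOT (u IMPLIES s) IMPLIES t) IFF s)) = T IMPLIES T = T
(t XOR u) IFF ((t XOR NOT (s XOR t)) IMPLIES (t IMPLIES ((NOT (u IMPLIES s) IMPLIES t) IFF s))) = T IFF T = T
u OR t = T OR F = T
u IMPLIES t = T IMPLIES F = F
(u OR t) IMPLIES (u IMPLIES t) = T IMPLIES F = F
((t XOR u) IFF ((t XOR NOT (s XOR t)) IMPLIES (t IMPLIES ((NOT (u IMPLIES s) IMPLIES t) IFF s)))) IMPLIES ((u OR t) IMPLIES (u IMPLIES t)) = T IMPLIES F = F
NOT (((t XOR u) IFF ((t XOR NOT (s XOR t)) IMPLIES (t IMPLIES ((NOT (u IMPLIES s) IMPLIES t) IFF s)))) IMPLIES ((u OR t) IMPLIES (u IMPLIES t))) = NOT F = T
NOT (((t XOR u) IFF ((t XOR NOT (s XOR t)) IMPLIES (t IMPLIES ((NOT (u IMPLIES s) IMPLIES t) IFF s)))) IMPLIES ((u OR t) IMPLIES (u IMPLIES t))) XOR t = T XOR F = T

T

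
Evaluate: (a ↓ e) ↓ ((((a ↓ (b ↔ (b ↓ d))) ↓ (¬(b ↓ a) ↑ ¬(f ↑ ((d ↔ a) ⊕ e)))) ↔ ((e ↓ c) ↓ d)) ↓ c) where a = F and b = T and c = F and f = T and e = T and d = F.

Substituting a=F, b=T, c=F, f=T, e=T, d=F:
a ↓ e = F ↓ T = F
b ↓ d = T ↓ F = F
b ↔ (b ↓ d) = T ↔ F = F
a ↓ (b ↔ (b ↓ d)) = F ↓ F = T
b ↓ a = T ↓ F = F
¬(b ↓ a) = ¬F = T
d ↔ a = F ↔ F = T
(d ↔ a) ⊕ e = T ⊕ T = F
f ↑ ((d ↔ a) ⊕ e) = T ↑ F = T
¬(f ↑ ((d ↔ a) ⊕ e)) = ¬T = F
¬(b ↓ a) ↑ ¬(f ↑ ((d ↔ a) ⊕ e)) = T ↑ F = T
(a ↓ (b ↔ (b ↓ d))) ↓ (¬(b ↓ a) ↑ ¬(f ↑ ((d ↔ a) ⊕ e))) = T ↓ T = F
e ↓ c = T ↓ F = F
(e ↓ c) ↓ d = F ↓ F = T
((a ↓ (b ↔ (b ↓ d))) ↓ (¬(b ↓ a) ↑ ¬(f ↑ ((d ↔ a) ⊕ e)))) ↔ ((e ↓ c) ↓ d) = F ↔ T = F
(((a ↓ (b ↔ (b ↓ d))) ↓ (¬(b ↓ a) ↑ ¬(f ↑ ((d ↔ a) ⊕ e)))) ↔ ((e ↓ c) ↓ d)) ↓ c = F ↓ F = T
(a ↓ e) ↓ ((((a ↓ (b ↔ (b ↓ d))) ↓ (¬(b ↓ a) ↑ ¬(f ↑ ((d ↔ a) ⊕ e)))) ↔ ((e ↓ c) ↓ d)) ↓ c) = F ↓ T = F

F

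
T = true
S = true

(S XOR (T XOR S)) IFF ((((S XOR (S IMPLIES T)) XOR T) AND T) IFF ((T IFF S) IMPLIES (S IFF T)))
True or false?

T XOR S = true XOR true = false
S XOR (T XOR S) = true XOR false = true
S IMPLIES T = true IMPLIES true = true
S XOR (S IMPLIES T) = true XOR true = false
(S XOR (S IMPLIES T)) XOR T = false XOR true = true
((S XOR (S IMPLIES T)) XOR T) AND T = true AND true = true
T IFF S = true IFF true = true
S IFF T = true IFF true = true
(T IFF S) IMPLIES (S IFF T) = true IMPLIES true = true
(((S XOR (S IMPLIES T)) XOR T) AND T) IFF ((T IFF S) IMPLIES (S IFF T)) = true IFF true = true
(S XOR (T XOR S)) IFF ((((S XOR (S IMPLIES T)) XOR T) AND T) IFF ((T IFF S) IMPLIES (S IFF T))) = true IFF true = true

true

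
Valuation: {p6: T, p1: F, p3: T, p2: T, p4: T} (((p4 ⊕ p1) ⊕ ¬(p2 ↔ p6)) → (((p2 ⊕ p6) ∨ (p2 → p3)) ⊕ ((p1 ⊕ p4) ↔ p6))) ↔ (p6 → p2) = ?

p4 ⊕ p1 = T ⊕ F = T
p2 ↔ p6 = T ↔ T = T
¬(p2 ↔ p6) = ¬T = F
(p4 ⊕ p1) ⊕ ¬(p2 ↔ p6) = T ⊕ F = T
p2 ⊕ p6 = T ⊕ T = F
p2 → p3 = T → T = T
(p2 ⊕ p6) ∨ (p2 → p3) = F ∨ T = T
p1 ⊕ p4 = F ⊕ T = T
(p1 ⊕ p4) ↔ p6 = T ↔ T = T
((p2 ⊕ p6) ∨ (p2 → p3)) ⊕ ((p1 ⊕ p4) ↔ p6) = T ⊕ T = F
((p4 ⊕ p1) ⊕ ¬(p2 ↔ p6)) → (((p2 ⊕ p6) ∨ (p2 → p3)) ⊕ ((p1 ⊕ p4) ↔ p6)) = T → F = F
p6 → p2 = T → T = T
(((p4 ⊕ p1) ⊕ ¬(p2 ↔ p6)) → (((p2 ⊕ p6) ∨ (p2 → p3)) ⊕ ((p1 ⊕ p4) ↔ p6))) ↔ (p6 → p2) = F ↔ T = F

F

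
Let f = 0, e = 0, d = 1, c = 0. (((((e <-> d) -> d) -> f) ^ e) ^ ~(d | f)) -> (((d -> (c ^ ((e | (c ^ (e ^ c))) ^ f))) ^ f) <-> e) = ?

1

Substituting f=0, e=0, d=1, c=0:
e <-> d = 0 <-> 1 = 0
(e <-> d) -> d = 0 -> 1 = 1
((e <-> d) -> d) -> f = 1 -> 0 = 0
(((e <-> d) -> d) -> f) ^ e = 0 ^ 0 = 0
d | f = 1 | 0 = 1
~(d | f) = ~1 = 0
((((e <-> d) -> d) -> f) ^ e) ^ ~(d | f) = 0 ^ 0 = 0
e ^ c = 0 ^ 0 = 0
c ^ (e ^ c) = 0 ^ 0 = 0
e | (c ^ (e ^ c)) = 0 | 0 = 0
(e | (c ^ (e ^ c))) ^ f = 0 ^ 0 = 0
c ^ ((e | (c ^ (e ^ c))) ^ f) = 0 ^ 0 = 0
d -> (c ^ ((e | (c ^ (e ^ c))) ^ f)) = 1 -> 0 = 0
(d -> (c ^ ((e | (c ^ (e ^ c))) ^ f))) ^ f = 0 ^ 0 = 0
((d -> (c ^ ((e | (c ^ (e ^ c))) ^ f))) ^ f) <-> e = 0 <-> 0 = 1
(((((e <-> d) -> d) -> f) ^ e) ^ ~(d | f)) -> (((d -> (c ^ ((e | (c ^ (e ^ c))) ^ f))) ^ f) <-> e) = 0 -> 1 = 1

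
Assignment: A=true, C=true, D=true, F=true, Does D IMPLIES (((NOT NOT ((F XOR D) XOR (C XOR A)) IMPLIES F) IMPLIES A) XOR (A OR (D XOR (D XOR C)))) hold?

false

F XOR D = true XOR true = false
C XOR A = true XOR true = false
(F XOR D) XOR (C XOR A) = false XOR false = false
NOT ((F XOR D) XOR (C XOR A)) = NOT false = true
NOT NOT ((F XOR D) XOR (C XOR A)) = NOT true = false
NOT NOT ((F XOR D) XOR (C XOR A)) IMPLIES F = false IMPLIES true = true
(NOT NOT ((F XOR D) XOR (C XOR A)) IMPLIES F) IMPLIES A = true IMPLIES true = true
D XOR C = true XOR true = false
D XOR (D XOR C) = true XOR false = true
A OR (D XOR (D XOR C)) = true OR true = true
((NOT NOT ((F XOR D) XOR (C XOR A)) IMPLIES F) IMPLIES A) XOR (A OR (D XOR (D XOR C))) = true XOR true = false
D IMPLIES (((NOT NOT ((F XOR D) XOR (C XOR A)) IMPLIES F) IMPLIES A) XOR (A OR (D XOR (D XOR C)))) = true IMPLIES false = false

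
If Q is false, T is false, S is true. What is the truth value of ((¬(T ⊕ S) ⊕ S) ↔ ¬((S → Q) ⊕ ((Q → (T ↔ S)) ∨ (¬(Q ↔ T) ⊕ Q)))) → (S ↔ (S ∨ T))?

True

Substituting Q=False, T=False, S=True:
T ⊕ S = False ⊕ True = True
¬(T ⊕ S) = ¬True = False
¬(T ⊕ S) ⊕ S = False ⊕ True = True
S → Q = True → False = False
T ↔ S = False ↔ True = False
Q → (T ↔ S) = False → False = True
Q ↔ T = False ↔ False = True
¬(Q ↔ T) = ¬True = False
¬(Q ↔ T) ⊕ Q = False ⊕ False = False
(Q → (T ↔ S)) ∨ (¬(Q ↔ T) ⊕ Q) = True ∨ False = True
(S → Q) ⊕ ((Q → (T ↔ S)) ∨ (¬(Q ↔ T) ⊕ Q)) = False ⊕ True = True
¬((S → Q) ⊕ ((Q → (T ↔ S)) ∨ (¬(Q ↔ T) ⊕ Q))) = ¬True = False
(¬(T ⊕ S) ⊕ S) ↔ ¬((S → Q) ⊕ ((Q → (T ↔ S)) ∨ (¬(Q ↔ T) ⊕ Q))) = True ↔ False = False
S ∨ T = True ∨ False = True
S ↔ (S ∨ T) = True ↔ True = True
((¬(T ⊕ S) ⊕ S) ↔ ¬((S → Q) ⊕ ((Q → (T ↔ S)) ∨ (¬(Q ↔ T) ⊕ Q)))) → (S ↔ (S ∨ T)) = False → True = True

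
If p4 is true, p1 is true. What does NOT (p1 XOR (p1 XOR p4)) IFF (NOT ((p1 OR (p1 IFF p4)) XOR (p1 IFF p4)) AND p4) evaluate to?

false

p1 XOR p4 = true XOR true = false
p1 XOR (p1 XOR p4) = true XOR false = true
NOT (p1 XOR (p1 XOR p4)) = NOT true = false
p1 IFF p4 = true IFF true = true
p1 OR (p1 IFF p4) = true OR true = true
p1 IFF p4 = true IFF true = true
(p1 OR (p1 IFF p4)) XOR (p1 IFF p4) = true XOR true = false
NOT ((p1 OR (p1 IFF p4)) XOR (p1 IFF p4)) = NOT false = true
NOT ((p1 OR (p1 IFF p4)) XOR (p1 IFF p4)) AND p4 = true AND true = true
NOT (p1 XOR (p1 XOR p4)) IFF (NOT ((p1 OR (p1 IFF p4)) XOR (p1 IFF p4)) AND p4) = false IFF true = false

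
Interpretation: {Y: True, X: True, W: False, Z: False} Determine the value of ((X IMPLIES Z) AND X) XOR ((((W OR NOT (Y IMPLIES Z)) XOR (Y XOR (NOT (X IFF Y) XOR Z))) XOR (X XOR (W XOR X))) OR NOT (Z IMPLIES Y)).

X IMPLIES Z = True IMPLIES False = False
(X IMPLIES Z) AND X = False AND True = False
Y IMPLIES Z = True IMPLIES False = False
NOT (Y IMPLIES Z) = NOT False = True
W OR NOT (Y IMPLIES Z) = False OR True = True
X IFF Y = True IFF True = True
NOT (X IFF Y) = NOT True = False
NOT (X IFF Y) XOR Z = False XOR False = False
Y XOR (NOT (X IFF Y) XOR Z) = True XOR False = True
(W OR NOT (Y IMPLIES Z)) XOR (Y XOR (NOT (X IFF Y) XOR Z)) = True XOR True = False
W XOR X = False XOR True = True
X XOR (W XOR X) = True XOR True = False
((W OR NOT (Y IMPLIES Z)) XOR (Y XOR (NOT (X IFF Y) XOR Z))) XOR (X XOR (W XOR X)) = False XOR False = False
Z IMPLIES Y = False IMPLIES True = True
NOT (Z IMPLIES Y) = NOT True = False
(((W OR NOT (Y IMPLIES Z)) XOR (Y XOR (NOT (X IFF Y) XOR Z))) XOR (X XOR (W XOR X))) OR NOT (Z IMPLIES Y) = False OR False = False
((X IMPLIES Z) AND X) XOR ((((W OR NOT (Y IMPLIES Z)) XOR (Y XOR (NOT (X IFF Y) XOR Z))) XOR (X XOR (W XOR X))) OR NOT (Z IMPLIES Y)) = False XOR False = False

False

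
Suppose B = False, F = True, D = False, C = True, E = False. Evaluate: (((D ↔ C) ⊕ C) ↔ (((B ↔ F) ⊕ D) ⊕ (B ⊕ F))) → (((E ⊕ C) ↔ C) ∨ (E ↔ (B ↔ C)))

True

Substituting B=False, F=True, D=False, C=True, E=False:
D ↔ C = False ↔ True = False
(D ↔ C) ⊕ C = False ⊕ True = True
B ↔ F = False ↔ True = False
(B ↔ F) ⊕ D = False ⊕ False = False
B ⊕ F = False ⊕ True = True
((B ↔ F) ⊕ D) ⊕ (B ⊕ F) = False ⊕ True = True
((D ↔ C) ⊕ C) ↔ (((B ↔ F) ⊕ D) ⊕ (B ⊕ F)) = True ↔ True = True
E ⊕ C = False ⊕ True = True
(E ⊕ C) ↔ C = True ↔ True = True
B ↔ C = False ↔ True = False
E ↔ (B ↔ C) = False ↔ False = True
((E ⊕ C) ↔ C) ∨ (E ↔ (B ↔ C)) = True ∨ True = True
(((D ↔ C) ⊕ C) ↔ (((B ↔ F) ⊕ D) ⊕ (B ⊕ F))) → (((E ⊕ C) ↔ C) ∨ (E ↔ (B ↔ C))) = True → True = True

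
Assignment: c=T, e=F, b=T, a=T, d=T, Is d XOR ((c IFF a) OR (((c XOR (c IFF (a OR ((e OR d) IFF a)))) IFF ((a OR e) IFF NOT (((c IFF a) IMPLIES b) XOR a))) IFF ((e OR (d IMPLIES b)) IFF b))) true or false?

F

c IFF a = T IFF T = T
e OR d = F OR T = T
(e OR d) IFF a = T IFF T = T
a OR ((e OR d) IFF a) = T OR T = T
c IFF (a OR ((e OR d) IFF a)) = T IFF T = T
c XOR (c IFF (a OR ((e OR d) IFF a))) = T XOR T = F
a OR e = T OR F = T
c IFF a = T IFF T = T
(c IFF a) IMPLIES b = T IMPLIES T = T
((c IFF a) IMPLIES b) XOR a = T XOR T = F
NOT (((c IFF a) IMPLIES b) XOR a) = NOT F = T
(a OR e) IFF NOT (((c IFF a) IMPLIES b) XOR a) = T IFF T = T
(c XOR (c IFF (a OR ((e OR d) IFF a)))) IFF ((a OR e) IFF NOT (((c IFF a) IMPLIES b) XOR a)) = F IFF T = F
d IMPLIES b = T IMPLIES T = T
e OR (d IMPLIES b) = F OR T = T
(e OR (d IMPLIES b)) IFF b = T IFF T = T
((c XOR (c IFF (a OR ((e OR d) IFF a)))) IFF ((a OR e) IFF NOT (((c IFF a) IMPLIES b) XOR a))) IFF ((e OR (d IMPLIES b)) IFF b) = F IFF T = F
(c IFF a) OR (((c XOR (c IFF (a OR ((e OR d) IFF a)))) IFF ((a OR e) IFF NOT (((c IFF a) IMPLIES b) XOR a))) IFF ((e OR (d IMPLIES b)) IFF b)) = T OR F = T
d XOR ((c IFF a) OR (((c XOR (c IFF (a OR ((e OR d) IFF a)))) IFF ((a OR e) IFF NOT (((c IFF a) IMPLIES b) XOR a))) IFF ((e OR (d IMPLIES b)) IFF b))) = T XOR T = F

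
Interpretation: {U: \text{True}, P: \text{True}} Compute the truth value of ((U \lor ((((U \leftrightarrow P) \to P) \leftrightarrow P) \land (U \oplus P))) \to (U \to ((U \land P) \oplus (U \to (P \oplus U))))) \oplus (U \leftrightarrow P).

U \leftrightarrow P = \text{True} \leftrightarrow \text{True} = \text{True}
(U \leftrightarrow P) \to P = \text{True} \to \text{True} = \text{True}
((U \leftrightarrow P) \to P) \leftrightarrow P = \text{True} \leftrightarrow \text{True} = \text{True}
U \oplus P = \text{True} \oplus \text{True} = \text{False}
(((U \leftrightarrow P) \to P) \leftrightarrow P) \land (U \oplus P) = \text{True} \land \text{False} = \text{False}
U \lor ((((U \leftrightarrow P) \to P) \leftrightarrow P) \land (U \oplus P)) = \text{True} \lor \text{False} = \text{True}
U \land P = \text{True} \land \text{True} = \text{True}
P \oplus U = \text{True} \oplus \text{True} = \text{False}
U \to (P \oplus U) = \text{True} \to \text{False} = \text{False}
(U \land P) \oplus (U \to (P \oplus U)) = \text{True} \oplus \text{False} = \text{True}
U \to ((U \land P) \oplus (U \to (P \oplus U))) = \text{True} \to \text{True} = \text{True}
(U \lor ((((U \leftrightarrow P) \to P) \leftrightarrow P) \land (U \oplus P))) \to (U \to ((U \land P) \oplus (U \to (P \oplus U)))) = \text{True} \to \text{True} = \text{True}
U \leftrightarrow P = \text{True} \leftrightarrow \text{True} = \text{True}
((U \lor ((((U \leftrightarrow P) \to P) \leftrightarrow P) \land (U \oplus P))) \to (U \to ((U \land P) \oplus (U \to (P \oplus U))))) \oplus (U \leftrightarrow P) = \text{True} \oplus \text{True} = \text{False}

\text{False}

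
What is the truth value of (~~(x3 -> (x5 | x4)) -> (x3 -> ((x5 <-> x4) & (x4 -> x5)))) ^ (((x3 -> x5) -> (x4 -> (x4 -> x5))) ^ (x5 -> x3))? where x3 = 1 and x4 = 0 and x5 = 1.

0

x5 | x4 = 1 | 0 = 1
x3 -> (x5 | x4) = 1 -> 1 = 1
~(x3 -> (x5 | x4)) = ~1 = 0
~~(x3 -> (x5 | x4)) = ~0 = 1
x5 <-> x4 = 1 <-> 0 = 0
x4 -> x5 = 0 -> 1 = 1
(x5 <-> x4) & (x4 -> x5) = 0 & 1 = 0
x3 -> ((x5 <-> x4) & (x4 -> x5)) = 1 -> 0 = 0
~~(x3 -> (x5 | x4)) -> (x3 -> ((x5 <-> x4) & (x4 -> x5))) = 1 -> 0 = 0
x3 -> x5 = 1 -> 1 = 1
x4 -> x5 = 0 -> 1 = 1
x4 -> (x4 -> x5) = 0 -> 1 = 1
(x3 -> x5) -> (x4 -> (x4 -> x5)) = 1 -> 1 = 1
x5 -> x3 = 1 -> 1 = 1
((x3 -> x5) -> (x4 -> (x4 -> x5))) ^ (x5 -> x3) = 1 ^ 1 = 0
(~~(x3 -> (x5 | x4)) -> (x3 -> ((x5 <-> x4) & (x4 -> x5)))) ^ (((x3 -> x5) -> (x4 -> (x4 -> x5))) ^ (x5 -> x3)) = 0 ^ 0 = 0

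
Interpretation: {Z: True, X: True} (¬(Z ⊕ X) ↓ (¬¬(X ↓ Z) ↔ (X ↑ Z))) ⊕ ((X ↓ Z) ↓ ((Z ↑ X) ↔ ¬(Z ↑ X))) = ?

Substituting Z=True, X=True:
Z ⊕ X = True ⊕ True = False
¬(Z ⊕ X) = ¬False = True
X ↓ Z = True ↓ True = False
¬(X ↓ Z) = ¬False = True
¬¬(X ↓ Z) = ¬True = False
X ↑ Z = True ↑ True = False
¬¬(X ↓ Z) ↔ (X ↑ Z) = False ↔ False = True
¬(Z ⊕ X) ↓ (¬¬(X ↓ Z) ↔ (X ↑ Z)) = True ↓ True = False
X ↓ Z = True ↓ True = False
Z ↑ X = True ↑ True = False
Z ↑ X = True ↑ True = False
¬(Z ↑ X) = ¬False = True
(Z ↑ X) ↔ ¬(Z ↑ X) = False ↔ True = False
(X ↓ Z) ↓ ((Z ↑ X) ↔ ¬(Z ↑ X)) = False ↓ False = True
(¬(Z ⊕ X) ↓ (¬¬(X ↓ Z) ↔ (X ↑ Z))) ⊕ ((X ↓ Z) ↓ ((Z ↑ X) ↔ ¬(Z ↑ X))) = False ⊕ True = True

True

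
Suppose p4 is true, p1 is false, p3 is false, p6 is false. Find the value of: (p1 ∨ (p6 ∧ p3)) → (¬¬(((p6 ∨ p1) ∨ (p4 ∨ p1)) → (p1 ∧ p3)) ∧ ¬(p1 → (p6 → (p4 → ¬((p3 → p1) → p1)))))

T

Substituting p4=T, p1=F, p3=F, p6=F:
p6 ∧ p3 = F ∧ F = F
p1 ∨ (p6 ∧ p3) = F ∨ F = F
p6 ∨ p1 = F ∨ F = F
p4 ∨ p1 = T ∨ F = T
(p6 ∨ p1) ∨ (p4 ∨ p1) = F ∨ T = T
p1 ∧ p3 = F ∧ F = F
((p6 ∨ p1) ∨ (p4 ∨ p1)) → (p1 ∧ p3) = T → F = F
¬(((p6 ∨ p1) ∨ (p4 ∨ p1)) → (p1 ∧ p3)) = ¬F = T
¬¬(((p6 ∨ p1) ∨ (p4 ∨ p1)) → (p1 ∧ p3)) = ¬T = F
p3 → p1 = F → F = T
(p3 → p1) → p1 = T → F = F
¬((p3 → p1) → p1) = ¬F = T
p4 → ¬((p3 → p1) → p1) = T → T = T
p6 → (p4 → ¬((p3 → p1) → p1)) = F → T = T
p1 → (p6 → (p4 → ¬((p3 → p1) → p1))) = F → T = T
¬(p1 → (p6 → (p4 → ¬((p3 → p1) → p1)))) = ¬T = F
¬¬(((p6 ∨ p1) ∨ (p4 ∨ p1)) → (p1 ∧ p3)) ∧ ¬(p1 → (p6 → (p4 → ¬((p3 → p1) → p1)))) = F ∧ F = F
(p1 ∨ (p6 ∧ p3)) → (¬¬(((p6 ∨ p1) ∨ (p4 ∨ p1)) → (p1 ∧ p3)) ∧ ¬(p1 → (p6 → (p4 → ¬((p3 → p1) → p1))))) = F → F = T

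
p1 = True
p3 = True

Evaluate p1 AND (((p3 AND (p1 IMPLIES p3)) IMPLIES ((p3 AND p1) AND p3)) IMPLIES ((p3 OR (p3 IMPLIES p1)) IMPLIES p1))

True

Substituting p1=True, p3=True:
p1 IMPLIES p3 = True IMPLIES True = True
p3 AND (p1 IMPLIES p3) = True AND True = True
p3 AND p1 = True AND True = True
(p3 AND p1) AND p3 = True AND True = True
(p3 AND (p1 IMPLIES p3)) IMPLIES ((p3 AND p1) AND p3) = True IMPLIES True = True
p3 IMPLIES p1 = True IMPLIES True = True
p3 OR (p3 IMPLIES p1) = True OR True = True
(p3 OR (p3 IMPLIES p1)) IMPLIES p1 = True IMPLIES True = True
((p3 AND (p1 IMPLIES p3)) IMPLIES ((p3 AND p1) AND p3)) IMPLIES ((p3 OR (p3 IMPLIES p1)) IMPLIES p1) = True IMPLIES True = True
p1 AND (((p3 AND (p1 IMPLIES p3)) IMPLIES ((p3 AND p1) AND p3)) IMPLIES ((p3 OR (p3 IMPLIES p1)) IMPLIES p1)) = True AND True = True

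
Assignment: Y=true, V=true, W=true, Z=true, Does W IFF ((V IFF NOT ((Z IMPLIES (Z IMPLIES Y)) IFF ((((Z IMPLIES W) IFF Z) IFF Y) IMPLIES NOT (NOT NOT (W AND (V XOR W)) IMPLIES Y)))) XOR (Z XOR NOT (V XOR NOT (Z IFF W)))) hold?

false

Substituting Y=true, V=true, W=true, Z=true:
Z IMPLIES Y = true IMPLIES true = true
Z IMPLIES (Z IMPLIES Y) = true IMPLIES true = true
Z IMPLIES W = true IMPLIES true = true
(Z IMPLIES W) IFF Z = true IFF true = true
((Z IMPLIES W) IFF Z) IFF Y = true IFF true = true
V XOR W = true XOR true = false
W AND (V XOR W) = true AND false = false
NOT (W AND (V XOR W)) = NOT false = true
NOT NOT (W AND (V XOR W)) = NOT true = false
NOT NOT (W AND (V XOR W)) IMPLIES Y = false IMPLIES true = true
NOT (NOT NOT (W AND (V XOR W)) IMPLIES Y) = NOT true = false
(((Z IMPLIES W) IFF Z) IFF Y) IMPLIES NOT (NOT NOT (W AND (V XOR W)) IMPLIES Y) = true IMPLIES false = false
(Z IMPLIES (Z IMPLIES Y)) IFF ((((Z IMPLIES W) IFF Z) IFF Y) IMPLIES NOT (NOT NOT (W AND (V XOR W)) IMPLIES Y)) = true IFF false = false
NOT ((Z IMPLIES (Z IMPLIES Y)) IFF ((((Z IMPLIES W) IFF Z) IFF Y) IMPLIES NOT (NOT NOT (W AND (V XOR W)) IMPLIES Y))) = NOT false = true
V IFF NOT ((Z IMPLIES (Z IMPLIES Y)) IFF ((((Z IMPLIES W) IFF Z) IFF Y) IMPLIES NOT (NOT NOT (W AND (V XOR W)) IMPLIES Y))) = true IFF true = true
Z IFF W = true IFF true = true
NOT (Z IFF W) = NOT true = false
V XOR NOT (Z IFF W) = true XOR false = true
NOT (V XOR NOT (Z IFF W)) = NOT true = false
Z XOR NOT (V XOR NOT (Z IFF W)) = true XOR false = true
(V IFF NOT ((Z IMPLIES (Z IMPLIES Y)) IFF ((((Z IMPLIES W) IFF Z) IFF Y) IMPLIES NOT (NOT NOT (W AND (V XOR W)) IMPLIES Y)))) XOR (Z XOR NOT (V XOR NOT (Z IFF W))) = true XOR true = false
W IFF ((V IFF NOT ((Z IMPLIES (Z IMPLIES Y)) IFF ((((Z IMPLIES W) IFF Z) IFF Y) IMPLIES NOT (NOT NOT (W AND (V XOR W)) IMPLIES Y)))) XOR (Z XOR NOT (V XOR NOT (Z IFF W)))) = true IFF false = false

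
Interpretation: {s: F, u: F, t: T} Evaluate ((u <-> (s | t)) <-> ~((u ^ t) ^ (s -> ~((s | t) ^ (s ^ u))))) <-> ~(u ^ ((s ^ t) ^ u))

Substituting s=F, u=F, t=T:
s | t = F | T = T
u <-> (s | t) = F <-> T = F
u ^ t = F ^ T = T
s | t = F | T = T
s ^ u = F ^ F = F
(s | t) ^ (s ^ u) = T ^ F = T
~((s | t) ^ (s ^ u)) = ~T = F
s -> ~((s | t) ^ (s ^ u)) = F -> F = T
(u ^ t) ^ (s -> ~((s | t) ^ (s ^ u))) = T ^ T = F
~((u ^ t) ^ (s -> ~((s | t) ^ (s ^ u)))) = ~F = T
(u <-> (s | t)) <-> ~((u ^ t) ^ (s -> ~((s | t) ^ (s ^ u)))) = F <-> T = F
s ^ t = F ^ T = T
(s ^ t) ^ u = T ^ F = T
u ^ ((s ^ t) ^ u) = F ^ T = T
~(u ^ ((s ^ t) ^ u)) = ~T = F
((u <-> (s | t)) <-> ~((u ^ t) ^ (s -> ~((s | t) ^ (s ^ u))))) <-> ~(u ^ ((s ^ t) ^ u)) = F <-> F = T

T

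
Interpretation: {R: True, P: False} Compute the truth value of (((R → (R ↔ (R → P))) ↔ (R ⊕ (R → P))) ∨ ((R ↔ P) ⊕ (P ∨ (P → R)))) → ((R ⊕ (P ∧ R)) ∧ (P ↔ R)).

False

R → P = True → False = False
R ↔ (R → P) = True ↔ False = False
R → (R ↔ (R → P)) = True → False = False
R → P = True → False = False
R ⊕ (R → P) = True ⊕ False = True
(R → (R ↔ (R → P))) ↔ (R ⊕ (R → P)) = False ↔ True = False
R ↔ P = True ↔ False = False
P → R = False → True = True
P ∨ (P → R) = False ∨ True = True
(R ↔ P) ⊕ (P ∨ (P → R)) = False ⊕ True = True
((R → (R ↔ (R → P))) ↔ (R ⊕ (R → P))) ∨ ((R ↔ P) ⊕ (P ∨ (P → R))) = False ∨ True = True
P ∧ R = False ∧ True = False
R ⊕ (P ∧ R) = True ⊕ False = True
P ↔ R = False ↔ True = False
(R ⊕ (P ∧ R)) ∧ (P ↔ R) = True ∧ False = False
(((R → (R ↔ (R → P))) ↔ (R ⊕ (R → P))) ∨ ((R ↔ P) ⊕ (P ∨ (P → R)))) → ((R ⊕ (P ∧ R)) ∧ (P ↔ R)) = True → False = False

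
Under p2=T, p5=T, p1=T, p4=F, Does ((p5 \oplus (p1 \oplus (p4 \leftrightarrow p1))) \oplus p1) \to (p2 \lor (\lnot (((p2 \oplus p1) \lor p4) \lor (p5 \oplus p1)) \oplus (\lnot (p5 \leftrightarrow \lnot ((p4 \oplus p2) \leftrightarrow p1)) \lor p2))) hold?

p4 \leftrightarrow p1 = F \leftrightarrow T = F
p1 \oplus (p4 \leftrightarrow p1) = T \oplus F = T
p5 \oplus (p1 \oplus (p4 \leftrightarrow p1)) = T \oplus T = F
(p5 \oplus (p1 \oplus (p4 \leftrightarrow p1))) \oplus p1 = F \oplus T = T
p2 \oplus p1 = T \oplus T = F
(p2 \oplus p1) \lor p4 = F \lor F = F
p5 \oplus p1 = T \oplus T = F
((p2 \oplus p1) \lor p4) \lor (p5 \oplus p1) = F \lor F = F
\lnot (((p2 \oplus p1) \lor p4) \lor (p5 \oplus p1)) = \lnot F = T
p4 \oplus p2 = F \oplus T = T
(p4 \oplus p2) \leftrightarrow p1 = T \leftrightarrow T = T
\lnot ((p4 \oplus p2) \leftrightarrow p1) = \lnot T = F
p5 \leftrightarrow \lnot ((p4 \oplus p2) \leftrightarrow p1) = T \leftrightarrow F = F
\lnot (p5 \leftrightarrow \lnot ((p4 \oplus p2) \leftrightarrow p1)) = \lnot F = T
\lnot (p5 \leftrightarrow \lnot ((p4 \oplus p2) \leftrightarrow p1)) \lor p2 = T \lor T = T
\lnot (((p2 \oplus p1) \lor p4) \lor (p5 \oplus p1)) \oplus (\lnot (p5 \leftrightarrow \lnot ((p4 \oplus p2) \leftrightarrow p1)) \lor p2) = T \oplus T = F
p2 \lor (\lnot (((p2 \oplus p1) \lor p4) \lor (p5 \oplus p1)) \oplus (\lnot (p5 \leftrightarrow \lnot ((p4 \oplus p2) \leftrightarrow p1)) \lor p2)) = T \lor F = T
((p5 \oplus (p1 \oplus (p4 \leftrightarrow p1))) \oplus p1) \to (p2 \lor (\lnot (((p2 \oplus p1) \lor p4) \lor (p5 \oplus p1)) \oplus (\lnot (p5 \leftrightarrow \lnot ((p4 \oplus p2) \leftrightarrow p1)) \lor p2))) = T \to T = T

T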